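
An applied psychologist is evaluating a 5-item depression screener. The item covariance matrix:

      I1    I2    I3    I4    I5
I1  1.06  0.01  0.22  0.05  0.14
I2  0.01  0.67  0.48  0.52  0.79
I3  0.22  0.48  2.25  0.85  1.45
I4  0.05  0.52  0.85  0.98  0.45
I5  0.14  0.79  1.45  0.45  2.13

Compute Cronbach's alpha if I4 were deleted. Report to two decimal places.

Remaining items: I1, I2, I3, I5 (k = 4).
Σσ²ᵢ = 1.06 + 0.67 + 2.25 + 2.13 = 6.11
total variance = 6.11 + 2 × 3.09 = 12.29
α (item deleted) = (4/3)·(1 − 6.11/12.29) = 0.67

α = 0.67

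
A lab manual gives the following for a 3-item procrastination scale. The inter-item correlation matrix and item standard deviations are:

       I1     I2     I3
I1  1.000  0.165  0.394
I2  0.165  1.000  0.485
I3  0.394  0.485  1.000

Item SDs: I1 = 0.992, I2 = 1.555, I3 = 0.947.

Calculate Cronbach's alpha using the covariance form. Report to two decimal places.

Cronbach's alpha = 0.58

Σσ²ᵢ = 0.992² + 1.555² + 0.947² = 4.2989
Covariances σ_ij = r_ij · s_i · s_j:
  σ(I1,I2) = 0.165 × 0.992 × 1.555 = 0.2545
  σ(I1,I3) = 0.394 × 0.992 × 0.947 = 0.3701
  σ(I2,I3) = 0.485 × 1.555 × 0.947 = 0.7142
σ²_T = Σσ²ᵢ + 2·Σσ_ij = 4.2989 + 2 × 1.3388 = 6.9765
α = (3/2)·(1 − 4.2989/6.9765) = 0.58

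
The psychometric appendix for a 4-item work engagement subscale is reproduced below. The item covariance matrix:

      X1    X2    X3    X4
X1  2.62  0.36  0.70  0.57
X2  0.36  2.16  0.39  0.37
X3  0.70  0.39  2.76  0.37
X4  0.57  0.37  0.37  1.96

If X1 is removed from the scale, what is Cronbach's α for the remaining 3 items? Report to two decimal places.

Remaining items: X2, X3, X4 (k = 3).
Σσ²ᵢ = 2.16 + 2.76 + 1.96 = 6.88
σ²_T = 6.88 + 2 × 1.13 = 9.14
α (item deleted) = (3/2)·(1 − 6.88/9.14) = 0.37

Cronbach's α = 0.37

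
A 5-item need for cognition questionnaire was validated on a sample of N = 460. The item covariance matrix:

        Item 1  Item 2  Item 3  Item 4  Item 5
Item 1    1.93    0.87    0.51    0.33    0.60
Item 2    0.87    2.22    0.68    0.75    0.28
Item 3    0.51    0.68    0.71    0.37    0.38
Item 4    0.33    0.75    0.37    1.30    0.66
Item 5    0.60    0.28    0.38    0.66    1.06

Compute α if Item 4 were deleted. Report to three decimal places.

Remaining items: Item 1, Item 2, Item 3, Item 5 (k = 4).
Σσᵢ² = 1.93 + 2.22 + 0.71 + 1.06 = 5.92
σ²_total = 5.92 + 2 × 3.32 = 12.56
α (item deleted) = (4/3)·(1 − 5.92/12.56) = 0.705

α = 0.705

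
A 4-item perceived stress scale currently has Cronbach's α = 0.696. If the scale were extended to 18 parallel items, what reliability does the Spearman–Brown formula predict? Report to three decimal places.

Length factor m = 18/4 = 4.5000
α' = m·α / (1 + (m−1)·α)
   = 18/4 × 0.696 / (1 + (18/4 − 1) × 0.696)
   = 3.1320 / 3.4360 = 0.912

predicted reliability = 0.912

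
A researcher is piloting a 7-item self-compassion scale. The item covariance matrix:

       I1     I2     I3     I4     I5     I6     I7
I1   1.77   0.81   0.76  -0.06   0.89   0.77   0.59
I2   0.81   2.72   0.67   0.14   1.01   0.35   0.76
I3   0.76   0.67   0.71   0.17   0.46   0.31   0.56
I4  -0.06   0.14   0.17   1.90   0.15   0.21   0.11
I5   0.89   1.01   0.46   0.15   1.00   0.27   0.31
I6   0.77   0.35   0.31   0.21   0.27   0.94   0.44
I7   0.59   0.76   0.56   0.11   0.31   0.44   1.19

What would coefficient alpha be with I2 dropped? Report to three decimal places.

coefficient alpha = 0.735

Remaining items: I1, I3, I4, I5, I6, I7 (k = 6).
Σσ²ᵢ = 1.77 + 0.71 + 1.90 + 1.00 + 0.94 + 1.19 = 7.51
σ²_total = 7.51 + 2 × 5.94 = 19.39
α (item deleted) = (6/5)·(1 − 7.51/19.39) = 0.735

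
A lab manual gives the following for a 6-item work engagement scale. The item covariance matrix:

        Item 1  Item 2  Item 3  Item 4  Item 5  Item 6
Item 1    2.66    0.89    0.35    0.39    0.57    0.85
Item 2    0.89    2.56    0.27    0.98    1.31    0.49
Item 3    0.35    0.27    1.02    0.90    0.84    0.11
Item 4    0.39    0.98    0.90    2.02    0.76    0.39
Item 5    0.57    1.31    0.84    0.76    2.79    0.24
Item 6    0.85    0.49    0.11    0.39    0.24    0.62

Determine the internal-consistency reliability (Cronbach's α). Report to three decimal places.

Σσᵢ² = 2.66 + 2.56 + 1.02 + 2.02 + 2.79 + 0.62 = 11.67
Σ_{i<j} σ_ij = 9.34
Var(T) = 11.67 + 2 × 9.34 = 30.35
α = (k/(k−1))·(1 − Σσᵢ²/Var(T)) = (6/5)·(1 − 11.67/30.35) = 0.739

α = 0.739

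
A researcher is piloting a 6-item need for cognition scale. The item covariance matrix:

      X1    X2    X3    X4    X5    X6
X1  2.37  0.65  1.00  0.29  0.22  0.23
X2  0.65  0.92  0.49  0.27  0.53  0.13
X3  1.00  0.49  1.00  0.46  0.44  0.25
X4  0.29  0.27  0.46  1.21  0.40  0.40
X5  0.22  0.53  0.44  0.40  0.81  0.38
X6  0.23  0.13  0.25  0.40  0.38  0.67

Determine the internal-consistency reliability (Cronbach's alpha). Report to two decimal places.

α = 0.77

Σσ²ᵢ = 2.37 + 0.92 + 1.00 + 1.21 + 0.81 + 0.67 = 6.98
Sum of off-diagonal covariances = 6.14
Var(T) = 6.98 + 2 × 6.14 = 19.26
α = (k/(k−1))·(1 − Σσ²ᵢ/Var(T)) = (6/5)·(1 − 6.98/19.26) = 0.77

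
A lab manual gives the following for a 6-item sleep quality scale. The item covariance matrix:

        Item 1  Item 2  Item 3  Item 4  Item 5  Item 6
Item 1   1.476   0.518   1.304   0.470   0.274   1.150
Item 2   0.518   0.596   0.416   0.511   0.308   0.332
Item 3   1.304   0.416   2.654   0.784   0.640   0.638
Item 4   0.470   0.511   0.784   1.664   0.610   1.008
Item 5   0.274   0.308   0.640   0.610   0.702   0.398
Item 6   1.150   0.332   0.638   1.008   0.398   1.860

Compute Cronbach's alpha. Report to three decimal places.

Σσ²ᵢ = 1.476 + 0.596 + 2.654 + 1.664 + 0.702 + 1.860 = 8.952
Sum of off-diagonal covariances = 9.361
σ²_total = 8.952 + 2 × 9.361 = 27.674
α = (k/(k−1))·(1 − Σσ²ᵢ/σ²_total) = (6/5)·(1 − 8.952/27.674) = 0.812

α = 0.812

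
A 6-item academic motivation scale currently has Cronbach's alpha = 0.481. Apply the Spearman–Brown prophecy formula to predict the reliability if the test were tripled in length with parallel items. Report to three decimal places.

Length factor m = 3
α' = m·α / (1 + (m−1)·α)
   = 3 × 0.481 / (1 + (3 − 1) × 0.481)
   = 1.4430 / 1.9620 = 0.735

predicted reliability = 0.735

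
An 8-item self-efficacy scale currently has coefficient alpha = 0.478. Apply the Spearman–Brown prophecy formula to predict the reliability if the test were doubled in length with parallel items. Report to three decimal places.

Length factor m = 2
α' = m·α / (1 + (m−1)·α)
   = 2 × 0.478 / (1 + (2 − 1) × 0.478)
   = 0.9560 / 1.4780 = 0.647

predicted reliability = 0.647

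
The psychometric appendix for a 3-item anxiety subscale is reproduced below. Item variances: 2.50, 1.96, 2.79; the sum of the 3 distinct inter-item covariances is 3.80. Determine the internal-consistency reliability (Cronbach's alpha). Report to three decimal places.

Cronbach's alpha = 0.768

ΣVar(i) = 2.50 + 1.96 + 2.79 = 7.25
Sum of distinct covariances = 3.80
Var(T) = ΣVar(i) + 2·Σcov = 7.25 + 2 × 3.80 = 14.85
α = (3/2)·(1 − 7.25/14.85) = 0.768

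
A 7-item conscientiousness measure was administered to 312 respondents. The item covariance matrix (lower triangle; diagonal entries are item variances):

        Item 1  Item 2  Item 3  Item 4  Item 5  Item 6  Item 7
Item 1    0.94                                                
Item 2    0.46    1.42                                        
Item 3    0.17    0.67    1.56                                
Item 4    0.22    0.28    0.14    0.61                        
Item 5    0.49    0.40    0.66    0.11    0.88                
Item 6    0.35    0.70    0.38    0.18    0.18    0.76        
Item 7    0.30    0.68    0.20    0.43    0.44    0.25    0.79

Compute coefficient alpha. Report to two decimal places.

coefficient alpha = 0.80

Σσᵢ² = 0.94 + 1.42 + 1.56 + 0.61 + 0.88 + 0.76 + 0.79 = 6.96
Sum of the distinct covariances = 7.69
total variance = 6.96 + 2 × 7.69 = 22.34
α = (k/(k−1))·(1 − Σσᵢ²/total variance) = (7/6)·(1 − 6.96/22.34) = 0.80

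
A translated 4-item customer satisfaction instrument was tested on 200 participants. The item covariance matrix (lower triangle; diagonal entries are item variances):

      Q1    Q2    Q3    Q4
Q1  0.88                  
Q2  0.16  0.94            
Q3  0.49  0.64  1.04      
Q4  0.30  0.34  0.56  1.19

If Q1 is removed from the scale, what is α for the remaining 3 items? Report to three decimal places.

α = 0.739

Remaining items: Q2, Q3, Q4 (k = 3).
sum of item variances = 0.94 + 1.04 + 1.19 = 3.17
Var(T) = 3.17 + 2 × 1.54 = 6.25
α (item deleted) = (3/2)·(1 − 3.17/6.25) = 0.739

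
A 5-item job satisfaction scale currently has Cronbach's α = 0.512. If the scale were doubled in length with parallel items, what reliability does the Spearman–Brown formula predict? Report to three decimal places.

predicted reliability = 0.677

Length factor m = 2
α' = m·α / (1 + (m−1)·α)
   = 2 × 0.512 / (1 + (2 − 1) × 0.512)
   = 1.0240 / 1.5120 = 0.677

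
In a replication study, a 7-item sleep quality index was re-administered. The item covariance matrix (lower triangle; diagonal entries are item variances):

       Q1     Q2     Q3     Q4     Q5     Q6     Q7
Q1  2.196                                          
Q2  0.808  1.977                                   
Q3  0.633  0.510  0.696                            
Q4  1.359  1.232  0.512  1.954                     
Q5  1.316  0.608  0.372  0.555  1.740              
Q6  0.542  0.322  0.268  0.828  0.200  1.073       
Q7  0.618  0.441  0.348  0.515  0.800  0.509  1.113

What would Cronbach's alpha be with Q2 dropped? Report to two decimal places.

Remaining items: Q1, Q3, Q4, Q5, Q6, Q7 (k = 6).
ΣVar(i) = 2.196 + 0.696 + 1.954 + 1.740 + 1.073 + 1.113 = 8.772
σ²_total = 8.772 + 2 × 9.375 = 27.522
α (item deleted) = (6/5)·(1 − 8.772/27.522) = 0.82

Cronbach's alpha = 0.82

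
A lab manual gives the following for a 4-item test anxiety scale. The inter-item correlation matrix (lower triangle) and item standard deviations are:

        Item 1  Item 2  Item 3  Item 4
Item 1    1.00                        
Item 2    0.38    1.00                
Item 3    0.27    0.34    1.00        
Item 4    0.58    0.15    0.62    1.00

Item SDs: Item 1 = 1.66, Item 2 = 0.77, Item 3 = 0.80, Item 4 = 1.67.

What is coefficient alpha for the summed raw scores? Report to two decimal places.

Σσ²ᵢ = 1.66² + 0.77² + 0.80² + 1.67² = 6.7774
Covariances σ_ij = r_ij · s_i · s_j:
  σ(Item 1,Item 2) = 0.38 × 1.66 × 0.77 = 0.4857
  σ(Item 1,Item 3) = 0.27 × 1.66 × 0.80 = 0.3586
  σ(Item 1,Item 4) = 0.58 × 1.66 × 1.67 = 1.6079
  σ(Item 2,Item 3) = 0.34 × 0.77 × 0.80 = 0.2094
  σ(Item 2,Item 4) = 0.15 × 0.77 × 1.67 = 0.1929
  σ(Item 3,Item 4) = 0.62 × 0.80 × 1.67 = 0.8283
σ²_T = Σσ²ᵢ + 2·Σσ_ij = 6.7774 + 2 × 3.6828 = 14.1430
α = (4/3)·(1 − 6.7774/14.1430) = 0.69

coefficient alpha = 0.69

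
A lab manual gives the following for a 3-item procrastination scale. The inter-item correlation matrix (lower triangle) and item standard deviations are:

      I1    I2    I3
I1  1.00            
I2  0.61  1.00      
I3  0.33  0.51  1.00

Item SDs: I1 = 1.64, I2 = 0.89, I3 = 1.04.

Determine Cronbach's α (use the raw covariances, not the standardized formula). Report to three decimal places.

Σσ²ᵢ = 1.64² + 0.89² + 1.04² = 4.5633
Covariances σ_ij = r_ij · s_i · s_j:
  σ(I1,I2) = 0.61 × 1.64 × 0.89 = 0.8904
  σ(I1,I3) = 0.33 × 1.64 × 1.04 = 0.5628
  σ(I2,I3) = 0.51 × 0.89 × 1.04 = 0.4721
σ²_T = Σσ²ᵢ + 2·Σσ_ij = 4.5633 + 2 × 1.9253 = 8.4139
α = (3/2)·(1 − 4.5633/8.4139) = 0.686

α = 0.686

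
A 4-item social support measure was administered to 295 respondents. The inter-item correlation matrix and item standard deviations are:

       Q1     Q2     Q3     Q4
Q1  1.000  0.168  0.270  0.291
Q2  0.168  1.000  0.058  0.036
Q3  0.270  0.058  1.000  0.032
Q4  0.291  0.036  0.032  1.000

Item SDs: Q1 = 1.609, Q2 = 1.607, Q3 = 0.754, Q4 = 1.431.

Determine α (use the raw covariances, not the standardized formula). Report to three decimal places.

α = 0.392

Σσ²ᵢ = 1.609² + 1.607² + 0.754² + 1.431² = 7.7876
Covariances σ_ij = r_ij · s_i · s_j:
  σ(Q1,Q2) = 0.168 × 1.609 × 1.607 = 0.4344
  σ(Q1,Q3) = 0.270 × 1.609 × 0.754 = 0.3276
  σ(Q1,Q4) = 0.291 × 1.609 × 1.431 = 0.6700
  σ(Q2,Q3) = 0.058 × 1.607 × 0.754 = 0.0703
  σ(Q2,Q4) = 0.036 × 1.607 × 1.431 = 0.0828
  σ(Q3,Q4) = 0.032 × 0.754 × 1.431 = 0.0345
σ²_T = Σσ²ᵢ + 2·Σσ_ij = 7.7876 + 2 × 1.6196 = 11.0268
α = (4/3)·(1 − 7.7876/11.0268) = 0.392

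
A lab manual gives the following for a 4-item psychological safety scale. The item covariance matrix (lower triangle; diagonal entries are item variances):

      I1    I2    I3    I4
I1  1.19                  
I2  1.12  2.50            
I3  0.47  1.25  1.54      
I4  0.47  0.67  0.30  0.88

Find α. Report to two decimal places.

α = 0.78

Σσ²ᵢ = 1.19 + 2.50 + 1.54 + 0.88 = 6.11
Sum of the distinct covariances = 4.28
Var(T) = 6.11 + 2 × 4.28 = 14.67
α = (k/(k−1))·(1 − Σσ²ᵢ/Var(T)) = (4/3)·(1 − 6.11/14.67) = 0.78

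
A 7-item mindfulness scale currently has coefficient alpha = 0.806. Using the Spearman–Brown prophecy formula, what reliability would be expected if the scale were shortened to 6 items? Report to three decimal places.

Length factor m = 6/7 = 0.8571
α' = m·α / (1 − (1−m)·α)
   = 6/7 × 0.806 / (1 − (1 − 6/7) × 0.806)
   = 0.6909 / 0.8849 = 0.781

predicted reliability = 0.781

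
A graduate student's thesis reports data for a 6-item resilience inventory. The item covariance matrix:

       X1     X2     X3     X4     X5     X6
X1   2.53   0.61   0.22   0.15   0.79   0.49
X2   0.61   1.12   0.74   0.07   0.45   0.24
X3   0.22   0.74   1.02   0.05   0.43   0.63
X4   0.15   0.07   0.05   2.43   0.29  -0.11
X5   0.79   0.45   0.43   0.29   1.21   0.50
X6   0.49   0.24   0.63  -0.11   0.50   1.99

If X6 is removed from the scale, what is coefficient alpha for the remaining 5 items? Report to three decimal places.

Remaining items: X1, X2, X3, X4, X5 (k = 5).
Σσ²ᵢ = 2.53 + 1.12 + 1.02 + 2.43 + 1.21 = 8.31
σ²_T = 8.31 + 2 × 3.80 = 15.91
α (item deleted) = (5/4)·(1 − 8.31/15.91) = 0.597

coefficient alpha = 0.597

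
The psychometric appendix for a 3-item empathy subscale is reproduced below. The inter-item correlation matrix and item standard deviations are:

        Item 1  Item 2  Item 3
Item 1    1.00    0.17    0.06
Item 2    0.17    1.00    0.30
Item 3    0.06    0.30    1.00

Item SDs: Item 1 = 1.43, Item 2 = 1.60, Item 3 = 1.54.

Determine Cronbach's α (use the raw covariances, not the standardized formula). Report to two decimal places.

α = 0.40

Σσ²ᵢ = 1.43² + 1.60² + 1.54² = 6.9765
Covariances σ_ij = r_ij · s_i · s_j:
  σ(Item 1,Item 2) = 0.17 × 1.43 × 1.60 = 0.3890
  σ(Item 1,Item 3) = 0.06 × 1.43 × 1.54 = 0.1321
  σ(Item 2,Item 3) = 0.30 × 1.60 × 1.54 = 0.7392
σ²_T = Σσ²ᵢ + 2·Σσ_ij = 6.9765 + 2 × 1.2603 = 9.4971
α = (3/2)·(1 − 6.9765/9.4971) = 0.40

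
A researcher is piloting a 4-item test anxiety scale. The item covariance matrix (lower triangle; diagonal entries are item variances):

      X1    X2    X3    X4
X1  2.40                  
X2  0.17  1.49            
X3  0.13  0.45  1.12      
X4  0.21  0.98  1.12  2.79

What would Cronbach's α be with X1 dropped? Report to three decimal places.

Cronbach's α = 0.729

Remaining items: X2, X3, X4 (k = 3).
Σσ²ᵢ = 1.49 + 1.12 + 2.79 = 5.40
σ²_total = 5.40 + 2 × 2.55 = 10.50
α (item deleted) = (3/2)·(1 − 5.40/10.50) = 0.729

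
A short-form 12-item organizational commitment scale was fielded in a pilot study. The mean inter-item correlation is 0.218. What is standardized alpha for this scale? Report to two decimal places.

α = 0.77

Standardized α = k·r̄ / (1 + (k−1)·r̄) = 12 × 0.218 / (1 + 11 × 0.218)
  = 2.6160 / 3.3980 = 0.77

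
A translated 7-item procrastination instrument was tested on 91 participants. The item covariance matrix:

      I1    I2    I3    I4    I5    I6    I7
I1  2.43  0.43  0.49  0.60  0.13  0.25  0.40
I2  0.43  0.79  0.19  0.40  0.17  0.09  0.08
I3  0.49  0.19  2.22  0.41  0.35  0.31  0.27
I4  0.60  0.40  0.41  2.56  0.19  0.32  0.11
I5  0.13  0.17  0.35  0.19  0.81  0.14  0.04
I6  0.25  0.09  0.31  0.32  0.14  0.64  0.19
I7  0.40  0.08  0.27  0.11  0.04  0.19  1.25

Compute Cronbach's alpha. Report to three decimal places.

α = 0.595

Σσᵢ² = 2.43 + 0.79 + 2.22 + 2.56 + 0.81 + 0.64 + 1.25 = 10.70
Sum of off-diagonal covariances = 5.56
σ²_total = 10.70 + 2 × 5.56 = 21.82
α = (k/(k−1))·(1 − Σσᵢ²/σ²_total) = (7/6)·(1 − 10.70/21.82) = 0.595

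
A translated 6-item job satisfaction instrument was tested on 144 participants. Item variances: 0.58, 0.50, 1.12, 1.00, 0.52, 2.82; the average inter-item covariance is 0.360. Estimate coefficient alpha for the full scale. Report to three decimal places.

coefficient alpha = 0.747

Σσᵢ² = 0.58 + 0.50 + 1.12 + 1.00 + 0.52 + 2.82 = 6.54
Sum of the 15 distinct covariances = 15 × 0.360 = 5.400
σ²_T = Σσᵢ² + 2·Σcov = 6.54 + 2 × 5.400 = 17.340
α = (6/5)·(1 − 6.54/17.340) = 0.747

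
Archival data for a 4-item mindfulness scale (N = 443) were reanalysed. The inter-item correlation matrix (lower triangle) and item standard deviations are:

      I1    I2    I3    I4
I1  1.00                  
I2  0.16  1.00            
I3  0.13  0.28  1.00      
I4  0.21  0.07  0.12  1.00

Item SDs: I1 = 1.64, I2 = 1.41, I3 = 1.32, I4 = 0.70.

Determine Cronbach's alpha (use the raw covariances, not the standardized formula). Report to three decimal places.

α = 0.421

Σσ²ᵢ = 1.64² + 1.41² + 1.32² + 0.70² = 6.9101
Covariances σ_ij = r_ij · s_i · s_j:
  σ(I1,I2) = 0.16 × 1.64 × 1.41 = 0.3700
  σ(I1,I3) = 0.13 × 1.64 × 1.32 = 0.2814
  σ(I1,I4) = 0.21 × 1.64 × 0.70 = 0.2411
  σ(I2,I3) = 0.28 × 1.41 × 1.32 = 0.5211
  σ(I2,I4) = 0.07 × 1.41 × 0.70 = 0.0691
  σ(I3,I4) = 0.12 × 1.32 × 0.70 = 0.1109
σ²_T = Σσ²ᵢ + 2·Σσ_ij = 6.9101 + 2 × 1.5936 = 10.0973
α = (4/3)·(1 − 6.9101/10.0973) = 0.421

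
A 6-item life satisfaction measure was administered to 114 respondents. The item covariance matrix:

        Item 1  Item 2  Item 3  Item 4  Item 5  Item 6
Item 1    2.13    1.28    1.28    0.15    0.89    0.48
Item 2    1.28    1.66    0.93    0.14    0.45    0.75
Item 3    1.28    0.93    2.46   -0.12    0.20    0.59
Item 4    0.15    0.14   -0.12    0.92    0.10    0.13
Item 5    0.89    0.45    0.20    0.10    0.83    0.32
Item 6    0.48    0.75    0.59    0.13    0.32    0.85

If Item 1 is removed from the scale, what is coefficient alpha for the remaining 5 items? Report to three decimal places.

α = 0.637

Remaining items: Item 2, Item 3, Item 4, Item 5, Item 6 (k = 5).
Σσ²ᵢ = 1.66 + 2.46 + 0.92 + 0.83 + 0.85 = 6.72
σ²_T = 6.72 + 2 × 3.49 = 13.70
α (item deleted) = (5/4)·(1 − 6.72/13.70) = 0.637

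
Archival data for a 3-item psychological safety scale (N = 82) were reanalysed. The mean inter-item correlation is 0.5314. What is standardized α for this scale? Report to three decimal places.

α = 0.773

Standardized α = k·r̄ / (1 + (k−1)·r̄) = 3 × 0.5314 / (1 + 2 × 0.5314)
  = 1.5942 / 2.0628 = 0.773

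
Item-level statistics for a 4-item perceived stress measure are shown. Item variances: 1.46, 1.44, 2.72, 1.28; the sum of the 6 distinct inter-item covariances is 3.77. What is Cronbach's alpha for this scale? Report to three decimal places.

sum of item variances = 1.46 + 1.44 + 2.72 + 1.28 = 6.90
Sum of distinct covariances = 3.77
Var(T) = sum of item variances + 2·Σcov = 6.90 + 2 × 3.77 = 14.44
α = (4/3)·(1 − 6.90/14.44) = 0.696

α = 0.696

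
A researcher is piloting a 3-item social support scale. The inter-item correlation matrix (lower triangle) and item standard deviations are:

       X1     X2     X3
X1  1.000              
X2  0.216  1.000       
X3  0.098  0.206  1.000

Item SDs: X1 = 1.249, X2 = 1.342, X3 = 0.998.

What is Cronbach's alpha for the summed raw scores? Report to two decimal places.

Σσ²ᵢ = 1.249² + 1.342² + 0.998² = 4.3570
Covariances σ_ij = r_ij · s_i · s_j:
  σ(X1,X2) = 0.216 × 1.249 × 1.342 = 0.3621
  σ(X1,X3) = 0.098 × 1.249 × 0.998 = 0.1222
  σ(X2,X3) = 0.206 × 1.342 × 0.998 = 0.2759
σ²_T = Σσ²ᵢ + 2·Σσ_ij = 4.3570 + 2 × 0.7602 = 5.8774
α = (3/2)·(1 − 4.3570/5.8774) = 0.39

α = 0.39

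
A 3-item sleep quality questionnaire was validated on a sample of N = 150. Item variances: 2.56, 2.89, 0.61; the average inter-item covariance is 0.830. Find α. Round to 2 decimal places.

α = 0.68

ΣVar(i) = 2.56 + 2.89 + 0.61 = 6.06
Sum of the 3 distinct covariances = 3 × 0.830 = 2.490
total variance = ΣVar(i) + 2·Σcov = 6.06 + 2 × 2.490 = 11.040
α = (3/2)·(1 − 6.06/11.040) = 0.68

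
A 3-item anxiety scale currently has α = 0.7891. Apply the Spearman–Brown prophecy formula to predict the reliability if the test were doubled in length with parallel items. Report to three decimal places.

Length factor m = 2
α' = m·α / (1 + (m−1)·α)
   = 2 × 0.7891 / (1 + (2 − 1) × 0.7891)
   = 1.5782 / 1.7891 = 0.882

predicted reliability = 0.882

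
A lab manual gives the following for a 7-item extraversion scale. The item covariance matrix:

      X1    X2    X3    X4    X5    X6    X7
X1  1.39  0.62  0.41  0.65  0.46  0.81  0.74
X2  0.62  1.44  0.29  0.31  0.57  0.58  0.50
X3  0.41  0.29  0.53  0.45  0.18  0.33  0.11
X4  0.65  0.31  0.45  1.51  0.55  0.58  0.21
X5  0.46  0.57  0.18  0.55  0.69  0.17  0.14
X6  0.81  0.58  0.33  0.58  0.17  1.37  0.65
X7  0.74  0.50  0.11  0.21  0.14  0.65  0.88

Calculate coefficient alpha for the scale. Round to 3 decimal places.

coefficient alpha = 0.822

Σσ²ᵢ = 1.39 + 1.44 + 0.53 + 1.51 + 0.69 + 1.37 + 0.88 = 7.81
Sum of the distinct covariances = 9.31
σ²_total = 7.81 + 2 × 9.31 = 26.43
α = (k/(k−1))·(1 − Σσ²ᵢ/σ²_total) = (7/6)·(1 − 7.81/26.43) = 0.822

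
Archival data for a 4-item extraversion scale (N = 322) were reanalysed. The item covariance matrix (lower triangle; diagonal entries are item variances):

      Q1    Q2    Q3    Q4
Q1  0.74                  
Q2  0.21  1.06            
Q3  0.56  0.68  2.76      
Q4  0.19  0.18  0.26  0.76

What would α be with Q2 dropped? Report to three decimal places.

α = 0.482

Remaining items: Q1, Q3, Q4 (k = 3).
ΣVar(i) = 0.74 + 2.76 + 0.76 = 4.26
σ²_T = 4.26 + 2 × 1.01 = 6.28
α (item deleted) = (3/2)·(1 − 4.26/6.28) = 0.482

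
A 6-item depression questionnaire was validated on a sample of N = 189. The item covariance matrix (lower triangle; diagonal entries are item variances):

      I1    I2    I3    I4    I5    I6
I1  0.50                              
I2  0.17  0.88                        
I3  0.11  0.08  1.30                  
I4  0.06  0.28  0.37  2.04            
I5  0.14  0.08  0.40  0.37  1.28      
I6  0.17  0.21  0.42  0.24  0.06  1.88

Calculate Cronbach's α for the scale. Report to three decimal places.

Cronbach's α = 0.534

sum of item variances = 0.50 + 0.88 + 1.30 + 2.04 + 1.28 + 1.88 = 7.88
Sum of off-diagonal covariances = 3.16
total variance = 7.88 + 2 × 3.16 = 14.20
α = (k/(k−1))·(1 − sum of item variances/total variance) = (6/5)·(1 − 7.88/14.20) = 0.534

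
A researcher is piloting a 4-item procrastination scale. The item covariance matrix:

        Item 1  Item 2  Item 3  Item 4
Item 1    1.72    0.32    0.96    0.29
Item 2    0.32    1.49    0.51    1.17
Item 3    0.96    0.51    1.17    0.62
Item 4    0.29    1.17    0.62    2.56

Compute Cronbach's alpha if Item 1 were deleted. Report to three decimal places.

Cronbach's alpha = 0.703

Remaining items: Item 2, Item 3, Item 4 (k = 3).
ΣVar(i) = 1.49 + 1.17 + 2.56 = 5.22
σ²_total = 5.22 + 2 × 2.30 = 9.82
α (item deleted) = (3/2)·(1 − 5.22/9.82) = 0.703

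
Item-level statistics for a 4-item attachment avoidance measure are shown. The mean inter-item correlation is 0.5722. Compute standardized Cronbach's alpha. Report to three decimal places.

Standardized α = k·r̄ / (1 + (k−1)·r̄) = 4 × 0.5722 / (1 + 3 × 0.5722)
  = 2.2888 / 2.7166 = 0.843

standardized Cronbach's alpha = 0.843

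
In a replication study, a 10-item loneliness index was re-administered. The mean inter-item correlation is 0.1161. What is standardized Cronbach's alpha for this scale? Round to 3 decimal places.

Standardized α = k·r̄ / (1 + (k−1)·r̄) = 10 × 0.1161 / (1 + 9 × 0.1161)
  = 1.1610 / 2.0449 = 0.568

standardized Cronbach's alpha = 0.568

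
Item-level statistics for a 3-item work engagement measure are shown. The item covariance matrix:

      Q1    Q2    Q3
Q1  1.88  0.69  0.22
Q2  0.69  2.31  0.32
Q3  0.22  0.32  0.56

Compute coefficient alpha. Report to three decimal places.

α = 0.512

ΣVar(i) = 1.88 + 2.31 + 0.56 = 4.75
Sum of off-diagonal covariances = 1.23
Var(T) = 4.75 + 2 × 1.23 = 7.21
α = (k/(k−1))·(1 − ΣVar(i)/Var(T)) = (3/2)·(1 − 4.75/7.21) = 0.512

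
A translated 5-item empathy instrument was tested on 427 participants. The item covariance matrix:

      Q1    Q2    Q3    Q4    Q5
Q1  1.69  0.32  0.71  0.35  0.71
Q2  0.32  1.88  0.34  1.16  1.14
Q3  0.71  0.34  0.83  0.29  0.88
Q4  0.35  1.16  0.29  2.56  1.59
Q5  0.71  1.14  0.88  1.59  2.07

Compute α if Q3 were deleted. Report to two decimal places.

Remaining items: Q1, Q2, Q4, Q5 (k = 4).
Σσ²ᵢ = 1.69 + 1.88 + 2.56 + 2.07 = 8.20
total variance = 8.20 + 2 × 5.27 = 18.74
α (item deleted) = (4/3)·(1 − 8.20/18.74) = 0.75

α = 0.75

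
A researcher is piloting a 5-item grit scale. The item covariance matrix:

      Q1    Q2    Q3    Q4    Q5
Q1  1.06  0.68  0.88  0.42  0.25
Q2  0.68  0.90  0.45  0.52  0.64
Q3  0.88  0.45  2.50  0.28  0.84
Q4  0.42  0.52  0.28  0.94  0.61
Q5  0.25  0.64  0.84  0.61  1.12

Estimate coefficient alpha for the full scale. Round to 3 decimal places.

α = 0.789

ΣVar(i) = 1.06 + 0.90 + 2.50 + 0.94 + 1.12 = 6.52
Sum of off-diagonal covariances = 5.57
total variance = 6.52 + 2 × 5.57 = 17.66
α = (k/(k−1))·(1 − ΣVar(i)/total variance) = (5/4)·(1 − 6.52/17.66) = 0.789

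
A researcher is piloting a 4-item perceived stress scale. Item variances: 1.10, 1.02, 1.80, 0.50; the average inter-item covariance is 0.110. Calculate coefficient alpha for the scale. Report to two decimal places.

α = 0.31

Σσᵢ² = 1.10 + 1.02 + 1.80 + 0.50 = 4.42
Sum of the 6 distinct covariances = 6 × 0.110 = 0.660
Var(T) = Σσᵢ² + 2·Σcov = 4.42 + 2 × 0.660 = 5.740
α = (4/3)·(1 − 4.42/5.740) = 0.31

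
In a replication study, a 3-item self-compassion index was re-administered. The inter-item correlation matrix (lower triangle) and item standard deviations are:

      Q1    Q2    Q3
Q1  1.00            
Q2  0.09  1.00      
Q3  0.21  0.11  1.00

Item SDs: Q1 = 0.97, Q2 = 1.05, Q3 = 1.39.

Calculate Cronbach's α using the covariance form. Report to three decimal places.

Σσ²ᵢ = 0.97² + 1.05² + 1.39² = 3.9755
Covariances σ_ij = r_ij · s_i · s_j:
  σ(Q1,Q2) = 0.09 × 0.97 × 1.05 = 0.0917
  σ(Q1,Q3) = 0.21 × 0.97 × 1.39 = 0.2831
  σ(Q2,Q3) = 0.11 × 1.05 × 1.39 = 0.1605
σ²_T = Σσ²ᵢ + 2·Σσ_ij = 3.9755 + 2 × 0.5353 = 5.0461
α = (3/2)·(1 − 3.9755/5.0461) = 0.318

Cronbach's α = 0.318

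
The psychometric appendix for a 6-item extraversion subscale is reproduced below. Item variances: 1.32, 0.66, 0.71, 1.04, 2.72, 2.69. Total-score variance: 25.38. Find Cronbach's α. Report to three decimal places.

sum of item variances = 1.32 + 0.66 + 0.71 + 1.04 + 2.72 + 2.69 = 9.14
α = (k/(k−1))·(1 − sum of item variances/Var(T)) = (6/5)·(1 − 9.14/25.38) = 0.768

Cronbach's α = 0.768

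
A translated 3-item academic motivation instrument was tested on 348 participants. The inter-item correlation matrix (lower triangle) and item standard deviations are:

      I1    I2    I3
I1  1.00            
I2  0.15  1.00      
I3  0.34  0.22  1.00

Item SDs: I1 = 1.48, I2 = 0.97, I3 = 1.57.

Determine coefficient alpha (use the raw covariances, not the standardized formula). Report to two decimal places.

coefficient alpha = 0.49

Σσ²ᵢ = 1.48² + 0.97² + 1.57² = 5.5962
Covariances σ_ij = r_ij · s_i · s_j:
  σ(I1,I2) = 0.15 × 1.48 × 0.97 = 0.2153
  σ(I1,I3) = 0.34 × 1.48 × 1.57 = 0.7900
  σ(I2,I3) = 0.22 × 0.97 × 1.57 = 0.3350
σ²_T = Σσ²ᵢ + 2·Σσ_ij = 5.5962 + 2 × 1.3403 = 8.2768
α = (3/2)·(1 − 5.5962/8.2768) = 0.49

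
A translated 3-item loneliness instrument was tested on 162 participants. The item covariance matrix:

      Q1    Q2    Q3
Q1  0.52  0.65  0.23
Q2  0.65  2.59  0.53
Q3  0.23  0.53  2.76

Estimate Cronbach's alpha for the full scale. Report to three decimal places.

ΣVar(i) = 0.52 + 2.59 + 2.76 = 5.87
Σ_{i<j} σ_ij = 1.41
Var(T) = 5.87 + 2 × 1.41 = 8.69
α = (k/(k−1))·(1 − ΣVar(i)/Var(T)) = (3/2)·(1 − 5.87/8.69) = 0.487

Cronbach's alpha = 0.487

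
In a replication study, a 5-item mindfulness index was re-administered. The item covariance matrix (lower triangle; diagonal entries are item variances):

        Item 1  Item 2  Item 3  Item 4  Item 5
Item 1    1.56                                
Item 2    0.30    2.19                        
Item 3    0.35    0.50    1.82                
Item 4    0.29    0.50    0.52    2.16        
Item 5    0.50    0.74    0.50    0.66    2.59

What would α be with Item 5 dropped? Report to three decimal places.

α = 0.519

Remaining items: Item 1, Item 2, Item 3, Item 4 (k = 4).
ΣVar(i) = 1.56 + 2.19 + 1.82 + 2.16 = 7.73
σ²_T = 7.73 + 2 × 2.46 = 12.65
α (item deleted) = (4/3)·(1 − 7.73/12.65) = 0.519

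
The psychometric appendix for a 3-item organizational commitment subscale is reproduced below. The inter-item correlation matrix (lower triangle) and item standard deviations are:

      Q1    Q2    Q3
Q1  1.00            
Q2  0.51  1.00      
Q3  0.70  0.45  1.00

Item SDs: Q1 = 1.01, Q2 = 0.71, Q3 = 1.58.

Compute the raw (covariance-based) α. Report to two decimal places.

α = 0.75

Σσ²ᵢ = 1.01² + 0.71² + 1.58² = 4.0206
Covariances σ_ij = r_ij · s_i · s_j:
  σ(Q1,Q2) = 0.51 × 1.01 × 0.71 = 0.3657
  σ(Q1,Q3) = 0.70 × 1.01 × 1.58 = 1.1171
  σ(Q2,Q3) = 0.45 × 0.71 × 1.58 = 0.5048
σ²_T = Σσ²ᵢ + 2·Σσ_ij = 4.0206 + 2 × 1.9876 = 7.9958
α = (3/2)·(1 − 4.0206/7.9958) = 0.75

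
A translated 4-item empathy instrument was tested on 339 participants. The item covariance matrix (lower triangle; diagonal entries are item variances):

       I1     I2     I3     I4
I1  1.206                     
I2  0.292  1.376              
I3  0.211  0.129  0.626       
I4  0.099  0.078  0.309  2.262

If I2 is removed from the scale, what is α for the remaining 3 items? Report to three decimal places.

α = 0.348

Remaining items: I1, I3, I4 (k = 3).
ΣVar(i) = 1.206 + 0.626 + 2.262 = 4.094
σ²_T = 4.094 + 2 × 0.619 = 5.332
α (item deleted) = (3/2)·(1 − 4.094/5.332) = 0.348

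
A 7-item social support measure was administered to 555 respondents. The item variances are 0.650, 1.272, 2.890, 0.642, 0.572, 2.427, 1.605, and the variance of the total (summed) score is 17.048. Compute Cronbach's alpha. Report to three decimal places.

ΣVar(i) = 0.650 + 1.272 + 2.890 + 0.642 + 0.572 + 2.427 + 1.605 = 10.058
α = (k/(k−1))·(1 − ΣVar(i)/σ²_T) = (7/6)·(1 − 10.058/17.048) = 0.478

Cronbach's alpha = 0.478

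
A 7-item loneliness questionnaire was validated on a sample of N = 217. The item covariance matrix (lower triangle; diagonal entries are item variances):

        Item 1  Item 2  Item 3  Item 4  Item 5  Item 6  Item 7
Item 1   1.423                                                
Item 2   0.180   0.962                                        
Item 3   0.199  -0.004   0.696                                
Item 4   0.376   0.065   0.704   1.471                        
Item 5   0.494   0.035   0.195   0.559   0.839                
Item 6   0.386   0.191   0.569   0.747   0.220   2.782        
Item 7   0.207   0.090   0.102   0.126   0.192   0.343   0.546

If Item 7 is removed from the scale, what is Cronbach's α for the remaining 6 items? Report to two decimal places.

α = 0.66

Remaining items: Item 1, Item 2, Item 3, Item 4, Item 5, Item 6 (k = 6).
sum of item variances = 1.423 + 0.962 + 0.696 + 1.471 + 0.839 + 2.782 = 8.173
Var(T) = 8.173 + 2 × 4.916 = 18.005
α (item deleted) = (6/5)·(1 − 8.173/18.005) = 0.66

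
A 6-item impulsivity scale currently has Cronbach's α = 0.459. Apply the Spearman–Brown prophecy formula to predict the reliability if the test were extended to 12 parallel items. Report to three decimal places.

Length factor m = 12/6 = 2.0000
α' = m·α / (1 + (m−1)·α)
   = 12/6 × 0.459 / (1 + (12/6 − 1) × 0.459)
   = 0.9180 / 1.4590 = 0.629

predicted reliability = 0.629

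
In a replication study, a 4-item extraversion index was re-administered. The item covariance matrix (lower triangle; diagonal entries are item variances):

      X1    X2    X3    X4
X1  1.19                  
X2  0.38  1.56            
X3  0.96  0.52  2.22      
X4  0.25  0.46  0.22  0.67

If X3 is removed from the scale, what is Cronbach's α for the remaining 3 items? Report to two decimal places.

Remaining items: X1, X2, X4 (k = 3).
Σσᵢ² = 1.19 + 1.56 + 0.67 = 3.42
Var(T) = 3.42 + 2 × 1.09 = 5.60
α (item deleted) = (3/2)·(1 − 3.42/5.60) = 0.58

Cronbach's α = 0.58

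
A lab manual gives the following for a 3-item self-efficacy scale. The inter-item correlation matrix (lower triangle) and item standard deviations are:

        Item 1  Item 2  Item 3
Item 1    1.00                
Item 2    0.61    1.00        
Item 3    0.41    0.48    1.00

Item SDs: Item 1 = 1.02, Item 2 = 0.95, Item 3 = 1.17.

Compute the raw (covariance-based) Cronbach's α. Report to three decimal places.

α = 0.740

Σσ²ᵢ = 1.02² + 0.95² + 1.17² = 3.3118
Covariances σ_ij = r_ij · s_i · s_j:
  σ(Item 1,Item 2) = 0.61 × 1.02 × 0.95 = 0.5911
  σ(Item 1,Item 3) = 0.41 × 1.02 × 1.17 = 0.4893
  σ(Item 2,Item 3) = 0.48 × 0.95 × 1.17 = 0.5335
σ²_T = Σσ²ᵢ + 2·Σσ_ij = 3.3118 + 2 × 1.6139 = 6.5396
α = (3/2)·(1 − 3.3118/6.5396) = 0.740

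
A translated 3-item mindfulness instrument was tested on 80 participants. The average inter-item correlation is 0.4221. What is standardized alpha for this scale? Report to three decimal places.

α = 0.687

Standardized α = k·r̄ / (1 + (k−1)·r̄) = 3 × 0.4221 / (1 + 2 × 0.4221)
  = 1.2663 / 1.8442 = 0.687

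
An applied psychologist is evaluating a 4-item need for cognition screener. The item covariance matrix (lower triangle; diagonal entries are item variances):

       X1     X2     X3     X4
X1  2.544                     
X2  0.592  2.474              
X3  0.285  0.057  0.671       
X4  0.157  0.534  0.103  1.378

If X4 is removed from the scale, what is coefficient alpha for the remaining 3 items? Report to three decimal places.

Remaining items: X1, X2, X3 (k = 3).
Σσᵢ² = 2.544 + 2.474 + 0.671 = 5.689
Var(T) = 5.689 + 2 × 0.934 = 7.557
α (item deleted) = (3/2)·(1 − 5.689/7.557) = 0.371

coefficient alpha = 0.371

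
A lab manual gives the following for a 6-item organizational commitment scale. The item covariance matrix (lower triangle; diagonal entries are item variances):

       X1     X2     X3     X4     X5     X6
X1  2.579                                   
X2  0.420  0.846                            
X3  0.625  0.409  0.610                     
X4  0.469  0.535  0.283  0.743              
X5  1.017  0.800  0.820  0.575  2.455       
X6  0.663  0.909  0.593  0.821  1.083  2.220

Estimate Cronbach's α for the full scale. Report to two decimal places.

Cronbach's α = 0.82

sum of item variances = 2.579 + 0.846 + 0.610 + 0.743 + 2.455 + 2.220 = 9.453
Σ_{i<j} σ_ij = 10.022
σ²_T = 9.453 + 2 × 10.022 = 29.497
α = (k/(k−1))·(1 − sum of item variances/σ²_T) = (6/5)·(1 − 9.453/29.497) = 0.82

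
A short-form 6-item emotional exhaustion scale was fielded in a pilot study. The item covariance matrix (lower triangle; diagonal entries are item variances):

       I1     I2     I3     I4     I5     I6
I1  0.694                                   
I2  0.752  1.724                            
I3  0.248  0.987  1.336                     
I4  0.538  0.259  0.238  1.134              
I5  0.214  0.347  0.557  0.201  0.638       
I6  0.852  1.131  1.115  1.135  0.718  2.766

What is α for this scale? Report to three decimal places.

Σσ²ᵢ = 0.694 + 1.724 + 1.336 + 1.134 + 0.638 + 2.766 = 8.292
Sum of off-diagonal covariances = 9.292
Var(T) = 8.292 + 2 × 9.292 = 26.876
α = (k/(k−1))·(1 − Σσ²ᵢ/Var(T)) = (6/5)·(1 − 8.292/26.876) = 0.830

α = 0.830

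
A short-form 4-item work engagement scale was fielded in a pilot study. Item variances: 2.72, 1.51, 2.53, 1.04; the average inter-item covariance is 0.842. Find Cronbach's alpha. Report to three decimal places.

Cronbach's alpha = 0.752

Σσ²ᵢ = 2.72 + 1.51 + 2.53 + 1.04 = 7.80
Sum of the 6 distinct covariances = 6 × 0.842 = 5.052
σ²_T = Σσ²ᵢ + 2·Σcov = 7.80 + 2 × 5.052 = 17.904
α = (4/3)·(1 − 7.80/17.904) = 0.752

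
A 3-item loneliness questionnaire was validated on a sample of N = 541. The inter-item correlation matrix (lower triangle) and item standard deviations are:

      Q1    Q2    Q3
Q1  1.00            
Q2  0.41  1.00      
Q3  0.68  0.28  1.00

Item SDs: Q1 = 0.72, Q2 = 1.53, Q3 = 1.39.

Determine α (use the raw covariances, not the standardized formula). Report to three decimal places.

Σσ²ᵢ = 0.72² + 1.53² + 1.39² = 4.7914
Covariances σ_ij = r_ij · s_i · s_j:
  σ(Q1,Q2) = 0.41 × 0.72 × 1.53 = 0.4517
  σ(Q1,Q3) = 0.68 × 0.72 × 1.39 = 0.6805
  σ(Q2,Q3) = 0.28 × 1.53 × 1.39 = 0.5955
σ²_T = Σσ²ᵢ + 2·Σσ_ij = 4.7914 + 2 × 1.7277 = 8.2468
α = (3/2)·(1 − 4.7914/8.2468) = 0.628

α = 0.628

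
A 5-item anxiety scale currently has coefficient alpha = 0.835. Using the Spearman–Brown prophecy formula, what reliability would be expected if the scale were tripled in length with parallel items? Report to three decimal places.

predicted reliability = 0.938

Length factor m = 3
α' = m·α / (1 + (m−1)·α)
   = 3 × 0.835 / (1 + (3 − 1) × 0.835)
   = 2.5050 / 2.6700 = 0.938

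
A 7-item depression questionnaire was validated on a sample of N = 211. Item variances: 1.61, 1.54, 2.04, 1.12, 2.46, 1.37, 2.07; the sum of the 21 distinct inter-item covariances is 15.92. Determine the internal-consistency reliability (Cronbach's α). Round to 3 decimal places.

Cronbach's α = 0.843

Σσ²ᵢ = 1.61 + 1.54 + 2.04 + 1.12 + 2.46 + 1.37 + 2.07 = 12.21
Sum of distinct covariances = 15.92
σ²_total = Σσ²ᵢ + 2·Σcov = 12.21 + 2 × 15.92 = 44.05
α = (7/6)·(1 − 12.21/44.05) = 0.843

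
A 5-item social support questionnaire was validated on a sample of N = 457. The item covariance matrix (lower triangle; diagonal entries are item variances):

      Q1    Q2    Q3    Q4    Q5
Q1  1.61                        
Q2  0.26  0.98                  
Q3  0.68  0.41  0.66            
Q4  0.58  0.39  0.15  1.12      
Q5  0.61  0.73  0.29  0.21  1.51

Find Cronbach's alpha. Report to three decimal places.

Cronbach's alpha = 0.743

sum of item variances = 1.61 + 0.98 + 0.66 + 1.12 + 1.51 = 5.88
Sum of the distinct covariances = 4.31
σ²_T = 5.88 + 2 × 4.31 = 14.50
α = (k/(k−1))·(1 − sum of item variances/σ²_T) = (5/4)·(1 − 5.88/14.50) = 0.743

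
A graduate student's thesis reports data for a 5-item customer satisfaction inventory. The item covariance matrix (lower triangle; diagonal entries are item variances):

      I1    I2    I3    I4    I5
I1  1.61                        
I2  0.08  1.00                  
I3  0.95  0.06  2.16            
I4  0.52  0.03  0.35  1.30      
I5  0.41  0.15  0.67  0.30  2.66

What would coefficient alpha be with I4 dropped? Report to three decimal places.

coefficient alpha = 0.513

Remaining items: I1, I2, I3, I5 (k = 4).
sum of item variances = 1.61 + 1.00 + 2.16 + 2.66 = 7.43
σ²_total = 7.43 + 2 × 2.32 = 12.07
α (item deleted) = (4/3)·(1 − 7.43/12.07) = 0.513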